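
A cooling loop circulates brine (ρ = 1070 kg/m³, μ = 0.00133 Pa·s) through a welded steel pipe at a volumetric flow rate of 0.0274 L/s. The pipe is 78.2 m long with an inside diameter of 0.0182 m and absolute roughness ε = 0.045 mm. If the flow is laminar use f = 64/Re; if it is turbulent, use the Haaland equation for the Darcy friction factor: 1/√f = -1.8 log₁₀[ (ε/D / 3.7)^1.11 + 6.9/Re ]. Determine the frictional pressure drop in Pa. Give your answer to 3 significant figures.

Q = 0.0274 L/s = 0.0274/1000 = 2.74e-05 m³/s.
Cross-sectional area A = πD²/4 = π(0.0182)²/4 = 0.0002602 m²; mean velocity V = Q/A = 2.74e-05/0.0002602 = 0.1053 m/s.
Reynolds number Re = ρVD/μ = 1070 · 0.1053 · 0.0182 / 0.00133 = 1542.
Re < 2300 → laminar flow, so f = 64/Re = 64/1542 = 0.0415 (the turbulent correlation is not needed).
Darcy-Weisbach: ΔP = f(L/D)(ρV²/2) = 0.0415·(78.2/0.0182)·(1070·0.1053²/2) = 0.0415·4297·5.935 = 1058 Pa.

ΔP ≈ 1060 Pa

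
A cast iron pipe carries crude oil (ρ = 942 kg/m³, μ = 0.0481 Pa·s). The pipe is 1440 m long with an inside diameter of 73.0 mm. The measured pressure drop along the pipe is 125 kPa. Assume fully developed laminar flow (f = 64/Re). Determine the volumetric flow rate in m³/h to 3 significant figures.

For laminar flow, f = 64/Re with Re = ρVD/μ, so Darcy-Weisbach reduces to ΔP = 32μLV/D². Solving for V: V = ΔP·D²/(32μL) = 1.25e+05·(0.073)²/(32·0.0481·1440) = 0.3005 m/s.
Check: Re = ρVD/μ = 942·0.3005·0.073/0.0481 = 429.7 < 2300, so the laminar assumption holds.
Q = V·A = 0.3005·(π/4·0.073²) = 0.001258 m³/s = 4.53 m³/h.

Q ≈ 4.53 m³/h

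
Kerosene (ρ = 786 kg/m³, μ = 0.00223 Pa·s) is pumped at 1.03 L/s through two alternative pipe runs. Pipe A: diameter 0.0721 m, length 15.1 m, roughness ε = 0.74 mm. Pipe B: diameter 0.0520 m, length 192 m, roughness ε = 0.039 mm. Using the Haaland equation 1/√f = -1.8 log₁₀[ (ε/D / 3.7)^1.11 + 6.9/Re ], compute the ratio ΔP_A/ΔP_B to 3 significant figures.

Pipe A: V = Q/A = 0.00103/0.004083 = 0.2523 m/s; Re = 6411; ε/D = 0.0103; Haaland → f = 0.04575; ΔP_A = f(L/D)(ρV²/2) = 239.7 Pa.
Pipe B: V = Q/A = 0.00103/0.002124 = 0.485 m/s; Re = 8889; ε/D = 0.00075; Haaland → f = 0.0328; ΔP_B = f(L/D)(ρV²/2) = 1.119e+04 Pa.
ΔP_A/ΔP_B = 239.7/1.119e+04 = 0.0214.

ΔP_A/ΔP_B ≈ 0.0214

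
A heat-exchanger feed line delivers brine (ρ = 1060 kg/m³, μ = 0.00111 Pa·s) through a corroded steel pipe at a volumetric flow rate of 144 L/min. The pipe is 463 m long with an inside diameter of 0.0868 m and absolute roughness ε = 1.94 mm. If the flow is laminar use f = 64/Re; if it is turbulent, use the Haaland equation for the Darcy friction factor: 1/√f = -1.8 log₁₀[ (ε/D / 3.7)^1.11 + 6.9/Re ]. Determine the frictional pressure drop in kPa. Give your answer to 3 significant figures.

Q = 144 L/min = 144/60000 = 0.0024 m³/s.
Cross-sectional area A = πD²/4 = π(0.0868)²/4 = 0.005917 m²; mean velocity V = Q/A = 0.0024/0.005917 = 0.4056 m/s.
Reynolds number Re = ρVD/μ = 1060 · 0.4056 · 0.0868 / 0.00111 = 3.362e+04.
Re > 4000 → turbulent. Relative roughness ε/D = 0.00194/0.0868 = 0.0224. Haaland: 1/√f = -1.8 log₁₀[(0.0224/3.7)^1.11 + 6.9/3.362e+04] = -1.8 log₁₀[0.00344 + 0.000205] = 4.388, so f = 0.05193.
Darcy-Weisbach: ΔP = f(L/D)(ρV²/2) = 0.05193·(463/0.0868)·(1060·0.4056²/2) = 0.05193·5334·87.18 = 2.415e+04 Pa.
ΔP = 2.415e+04 Pa = 24.2 kPa.

ΔP ≈ 24.2 kPa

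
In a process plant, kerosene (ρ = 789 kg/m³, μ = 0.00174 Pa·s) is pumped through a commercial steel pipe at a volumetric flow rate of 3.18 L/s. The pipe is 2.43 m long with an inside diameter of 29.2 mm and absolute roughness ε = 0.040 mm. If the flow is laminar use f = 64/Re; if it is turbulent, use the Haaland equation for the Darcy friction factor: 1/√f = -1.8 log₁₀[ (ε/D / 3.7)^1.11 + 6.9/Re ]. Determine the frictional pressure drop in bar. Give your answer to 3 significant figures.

ΔP ≈ 0.179 bar

Q = 3.18 L/s = 3.18/1000 = 0.00318 m³/s.
Cross-sectional area A = πD²/4 = π(0.0292)²/4 = 0.0006697 m²; mean velocity V = Q/A = 0.00318/0.0006697 = 4.749 m/s.
Reynolds number Re = ρVD/μ = 789 · 4.749 · 0.0292 / 0.00174 = 6.288e+04.
Re > 4000 → turbulent. Relative roughness ε/D = 4e-05/0.0292 = 0.00137. Haaland: 1/√f = -1.8 log₁₀[(0.00137/3.7)^1.11 + 6.9/6.288e+04] = -1.8 log₁₀[0.000155 + 0.00011] = 6.438, so f = 0.02413.
Darcy-Weisbach: ΔP = f(L/D)(ρV²/2) = 0.02413·(2.43/0.0292)·(789·4.749²/2) = 0.02413·83.22·8896 = 1.786e+04 Pa.
ΔP = 1.786e+04 Pa = 0.179 bar.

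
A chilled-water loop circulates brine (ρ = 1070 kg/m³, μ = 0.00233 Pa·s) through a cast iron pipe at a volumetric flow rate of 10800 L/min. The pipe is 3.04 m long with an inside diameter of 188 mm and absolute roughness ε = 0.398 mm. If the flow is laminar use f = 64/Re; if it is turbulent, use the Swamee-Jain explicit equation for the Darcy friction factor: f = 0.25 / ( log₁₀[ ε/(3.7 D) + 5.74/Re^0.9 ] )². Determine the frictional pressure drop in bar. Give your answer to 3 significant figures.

ΔP ≈ 0.0880 bar

Q = 10800 L/min = 10800/60000 = 0.18 m³/s.
Cross-sectional area A = πD²/4 = π(0.188)²/4 = 0.02776 m²; mean velocity V = Q/A = 0.18/0.02776 = 6.484 m/s.
Reynolds number Re = ρVD/μ = 1070 · 6.484 · 0.188 / 0.00233 = 5.598e+05.
Re > 4000 → turbulent. Relative roughness ε/D = 0.000398/0.188 = 0.00212. Swamee-Jain: f = 0.25/(log₁₀[0.00212/3.7 + 5.74/5.598e+05^0.9])² = 0.25/(log₁₀[0.000572 + 3.85e-05])² = 0.25/(-3.214)² = 0.0242.
Darcy-Weisbach: ΔP = f(L/D)(ρV²/2) = 0.0242·(3.04/0.188)·(1070·6.484²/2) = 0.0242·16.17·2.25e+04 = 8802 Pa.
ΔP = 8802 Pa = 0.0880 bar.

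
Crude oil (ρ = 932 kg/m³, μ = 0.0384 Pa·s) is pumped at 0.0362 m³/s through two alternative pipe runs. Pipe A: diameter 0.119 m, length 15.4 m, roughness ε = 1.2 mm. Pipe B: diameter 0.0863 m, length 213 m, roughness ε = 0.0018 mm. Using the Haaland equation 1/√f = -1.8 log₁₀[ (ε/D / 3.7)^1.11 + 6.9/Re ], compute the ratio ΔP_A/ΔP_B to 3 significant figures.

ΔP_A/ΔP_B ≈ 0.0219

Pipe A: V = Q/A = 0.0362/0.01112 = 3.255 m/s; Re = 9401; ε/D = 0.0101; Haaland → f = 0.04342; ΔP_A = f(L/D)(ρV²/2) = 2.774e+04 Pa.
Pipe B: V = Q/A = 0.0362/0.005849 = 6.189 m/s; Re = 1.296e+04; ε/D = 2.09e-05; Haaland → f = 0.02882; ΔP_B = f(L/D)(ρV²/2) = 1.269e+06 Pa.
ΔP_A/ΔP_B = 2.774e+04/1.269e+06 = 0.0219.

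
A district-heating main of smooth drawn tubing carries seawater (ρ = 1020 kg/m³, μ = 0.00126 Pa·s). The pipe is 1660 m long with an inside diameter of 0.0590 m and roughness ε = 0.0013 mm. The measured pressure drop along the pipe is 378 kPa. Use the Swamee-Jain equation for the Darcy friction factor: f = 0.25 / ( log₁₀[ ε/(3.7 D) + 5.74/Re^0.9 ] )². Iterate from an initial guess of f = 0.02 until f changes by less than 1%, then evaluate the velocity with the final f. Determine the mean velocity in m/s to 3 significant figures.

Rearranging Darcy-Weisbach: V = √(2·ΔP·D/(f·L·ρ)). With ε/D = 1.3e-06/0.059 = 2.2e-05, iterate starting from f = 0.02:
  f = 0.02 → V = √(2·3.78e+05·0.059/(0.02·1660·1020)) = 1.148 m/s; Re = ρVD/μ = 5.481e+04; f → 0.02043
  f = 0.02043 → V = 1.135 m/s; Re = 5.423e+04; f → 0.02048
Converged (Δf/f < 1%). With the final f = 0.02048: V = √(2·3.78e+05·0.059/(0.02048·1660·1020)) = 1.134 m/s.

V ≈ 1.13 m/s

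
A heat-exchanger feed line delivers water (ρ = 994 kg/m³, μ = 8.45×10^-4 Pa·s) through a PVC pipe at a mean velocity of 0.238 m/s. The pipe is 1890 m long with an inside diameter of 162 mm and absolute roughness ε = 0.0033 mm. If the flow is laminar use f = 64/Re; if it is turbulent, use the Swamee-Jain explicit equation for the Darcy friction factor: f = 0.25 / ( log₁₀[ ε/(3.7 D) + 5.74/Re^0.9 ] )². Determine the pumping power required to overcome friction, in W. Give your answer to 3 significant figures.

Reynolds number Re = ρVD/μ = 994 · 0.238 · 0.162 / 0.000845 = 4.535e+04.
Re > 4000 → turbulent. Relative roughness ε/D = 3.3e-06/0.162 = 2.04e-05. Swamee-Jain: f = 0.25/(log₁₀[2.04e-05/3.7 + 5.74/4.535e+04^0.9])² = 0.25/(log₁₀[5.51e-06 + 0.00037])² = 0.25/(-3.426)² = 0.0213.
Darcy-Weisbach: ΔP = f(L/D)(ρV²/2) = 0.0213·(1890/0.162)·(994·0.238²/2) = 0.0213·1.167e+04·28.15 = 6997 Pa.
Q = V·A = 0.238·0.02061 = 0.004906 m³/s.
Pumping power P = QΔP = 0.004906·6997 = 34.33 W = 34.3 W.

P ≈ 34.3 W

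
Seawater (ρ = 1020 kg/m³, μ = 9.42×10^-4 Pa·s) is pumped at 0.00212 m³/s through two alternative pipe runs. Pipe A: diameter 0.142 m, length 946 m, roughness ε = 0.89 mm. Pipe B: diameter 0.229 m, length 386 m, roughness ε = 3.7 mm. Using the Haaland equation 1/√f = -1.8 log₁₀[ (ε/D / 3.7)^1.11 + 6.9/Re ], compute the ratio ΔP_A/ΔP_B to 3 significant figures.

Pipe A: V = Q/A = 0.00212/0.01584 = 0.1339 m/s; Re = 2.058e+04; ε/D = 0.00627; Haaland → f = 0.03595; ΔP_A = f(L/D)(ρV²/2) = 2189 Pa.
Pipe B: V = Q/A = 0.00212/0.04119 = 0.05147 m/s; Re = 1.276e+04; ε/D = 0.0162; Haaland → f = 0.04817; ΔP_B = f(L/D)(ρV²/2) = 109.7 Pa.
ΔP_A/ΔP_B = 2189/109.7 = 20.0.

ΔP_A/ΔP_B ≈ 20.0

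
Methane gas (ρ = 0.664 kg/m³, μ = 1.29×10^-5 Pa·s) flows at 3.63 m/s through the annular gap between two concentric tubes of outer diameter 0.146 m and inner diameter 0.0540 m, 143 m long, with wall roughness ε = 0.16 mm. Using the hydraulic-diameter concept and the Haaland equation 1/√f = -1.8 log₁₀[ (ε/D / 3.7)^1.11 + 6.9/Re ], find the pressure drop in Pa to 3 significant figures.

ΔP ≈ 203 Pa

Hydraulic diameter D_h = 4A/P = D_o - D_i = 0.146 - 0.054 = 0.092 m.
Re = ρVD_h/μ = 0.664·3.63·0.092/1.29e-05 = 1.719e+04.
ε/D_h = 0.00016/0.092 = 0.00174; Haaland gives 1/√f = -1.8 log₁₀[0.000202+0.000401] = 5.794, so f = 0.02978.
ΔP = f(L/D_h)(ρV²/2) = 0.02978·143/0.092·4.375 = 202.5 Pa.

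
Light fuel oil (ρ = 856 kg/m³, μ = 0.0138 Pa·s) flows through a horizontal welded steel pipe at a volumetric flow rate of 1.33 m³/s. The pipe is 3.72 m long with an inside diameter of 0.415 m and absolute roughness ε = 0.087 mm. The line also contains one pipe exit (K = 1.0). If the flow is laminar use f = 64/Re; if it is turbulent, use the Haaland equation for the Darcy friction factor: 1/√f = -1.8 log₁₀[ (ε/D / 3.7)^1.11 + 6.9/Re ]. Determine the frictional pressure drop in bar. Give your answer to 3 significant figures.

Cross-sectional area A = πD²/4 = π(0.415)²/4 = 0.1353 m²; mean velocity V = Q/A = 1.33/0.1353 = 9.833 m/s.
Reynolds number Re = ρVD/μ = 856 · 9.833 · 0.415 / 0.0138 = 2.531e+05.
Re > 4000 → turbulent. Relative roughness ε/D = 8.7e-05/0.415 = 0.00021. Haaland: 1/√f = -1.8 log₁₀[(0.00021/3.7)^1.11 + 6.9/2.531e+05] = -1.8 log₁₀[1.93e-05 + 2.73e-05] = 7.797, so f = 0.01645.
Total minor-loss coefficient ΣK = 1·1 = 1.
ΔP = [f·L/D + ΣK]·(ρV²/2) = [0.01645·3.72/0.415 + 1]·(856·9.833²/2) = [0.1474 + 1]·4.138e+04 = 4.748e+04 Pa.
ΔP = 4.748e+04 Pa = 0.475 bar.

ΔP ≈ 0.475 bar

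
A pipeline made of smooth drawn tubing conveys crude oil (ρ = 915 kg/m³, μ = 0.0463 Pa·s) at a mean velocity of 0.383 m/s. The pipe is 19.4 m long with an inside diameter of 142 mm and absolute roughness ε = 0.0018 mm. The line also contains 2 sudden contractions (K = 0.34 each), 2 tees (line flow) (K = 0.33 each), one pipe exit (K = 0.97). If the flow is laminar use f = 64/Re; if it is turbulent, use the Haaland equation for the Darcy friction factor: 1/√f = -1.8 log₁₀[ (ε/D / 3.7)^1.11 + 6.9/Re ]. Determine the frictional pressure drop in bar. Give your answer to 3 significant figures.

ΔP ≈ 0.00701 bar

Reynolds number Re = ρVD/μ = 915 · 0.383 · 0.142 / 0.0463 = 1075.
Re < 2300 → laminar flow, so f = 64/Re = 64/1075 = 0.05955 (the turbulent correlation is not needed).
Total minor-loss coefficient ΣK = 2·0.34 + 2·0.33 + 1·0.97 = 2.31.
ΔP = [f·L/D + ΣK]·(ρV²/2) = [0.05955·19.4/0.142 + 2.31]·(915·0.383²/2) = [8.135 + 2.31]·67.11 = 701 Pa.
ΔP = 701 Pa = 0.00701 bar.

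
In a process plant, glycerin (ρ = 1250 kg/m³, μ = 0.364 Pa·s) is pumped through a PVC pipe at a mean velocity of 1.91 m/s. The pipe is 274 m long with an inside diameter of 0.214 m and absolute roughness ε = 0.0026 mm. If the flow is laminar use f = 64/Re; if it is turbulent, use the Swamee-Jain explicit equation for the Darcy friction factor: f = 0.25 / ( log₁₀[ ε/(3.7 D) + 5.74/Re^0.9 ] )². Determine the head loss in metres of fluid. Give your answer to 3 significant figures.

Reynolds number Re = ρVD/μ = 1250 · 1.91 · 0.214 / 0.364 = 1404.
Re < 2300 → laminar flow, so f = 64/Re = 64/1404 = 0.0456 (the turbulent correlation is not needed).
Darcy-Weisbach: ΔP = f(L/D)(ρV²/2) = 0.0456·(274/0.214)·(1250·1.91²/2) = 0.0456·1280·2280 = 1.331e+05 Pa.
Head loss h_f = ΔP/(ρg) = 1.331e+05/(1250·9.81) = 10.9 m.

h_f ≈ 10.9 m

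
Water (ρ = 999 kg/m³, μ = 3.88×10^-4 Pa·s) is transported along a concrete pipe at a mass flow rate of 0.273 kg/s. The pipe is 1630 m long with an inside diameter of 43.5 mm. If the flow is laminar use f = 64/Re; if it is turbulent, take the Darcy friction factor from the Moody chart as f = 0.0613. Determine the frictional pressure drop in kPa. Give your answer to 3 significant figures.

ΔP ≈ 38.8 kPa

A = πD²/4 = π(0.0435)²/4 = 0.001486 m²; mean velocity V = ṁ/(ρA) = 0.273/(999 · 0.001486) = 0.1839 m/s.
Reynolds number Re = ρVD/μ = 999 · 0.1839 · 0.0435 / 0.000388 = 2.059e+04.
Re > 4000 → turbulent; use the Moody-chart value f = 0.0613.
Darcy-Weisbach: ΔP = f(L/D)(ρV²/2) = 0.0613·(1630/0.0435)·(999·0.1839²/2) = 0.0613·3.747e+04·16.89 = 3.879e+04 Pa.
ΔP = 3.879e+04 Pa = 38.8 kPa.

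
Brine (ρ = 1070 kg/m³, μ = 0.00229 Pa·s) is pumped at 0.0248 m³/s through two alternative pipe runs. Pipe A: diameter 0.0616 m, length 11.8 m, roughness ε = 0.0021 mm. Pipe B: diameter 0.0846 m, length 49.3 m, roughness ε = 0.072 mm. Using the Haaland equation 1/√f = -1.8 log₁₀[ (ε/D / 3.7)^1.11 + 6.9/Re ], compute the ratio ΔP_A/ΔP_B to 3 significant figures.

ΔP_A/ΔP_B ≈ 0.869

Pipe A: V = Q/A = 0.0248/0.00298 = 8.321 m/s; Re = 2.395e+05; ε/D = 3.41e-05; Haaland → f = 0.01522; ΔP_A = f(L/D)(ρV²/2) = 1.08e+05 Pa.
Pipe B: V = Q/A = 0.0248/0.005621 = 4.412 m/s; Re = 1.744e+05; ε/D = 0.000851; Haaland → f = 0.02048; ΔP_B = f(L/D)(ρV²/2) = 1.243e+05 Pa.
ΔP_A/ΔP_B = 1.08e+05/1.243e+05 = 0.869.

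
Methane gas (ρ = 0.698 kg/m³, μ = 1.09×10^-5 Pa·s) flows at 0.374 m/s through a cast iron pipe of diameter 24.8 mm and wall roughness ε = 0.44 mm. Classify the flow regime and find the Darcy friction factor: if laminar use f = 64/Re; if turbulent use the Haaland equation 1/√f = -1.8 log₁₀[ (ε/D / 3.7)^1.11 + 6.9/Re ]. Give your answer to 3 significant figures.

f ≈ 0.108

Re = ρVD/μ = 0.698·0.374·0.0248/1.09e-05 = 594.
Re < 2300 → laminar, so f = 64/Re = 0.1078 (roughness is irrelevant in laminar flow).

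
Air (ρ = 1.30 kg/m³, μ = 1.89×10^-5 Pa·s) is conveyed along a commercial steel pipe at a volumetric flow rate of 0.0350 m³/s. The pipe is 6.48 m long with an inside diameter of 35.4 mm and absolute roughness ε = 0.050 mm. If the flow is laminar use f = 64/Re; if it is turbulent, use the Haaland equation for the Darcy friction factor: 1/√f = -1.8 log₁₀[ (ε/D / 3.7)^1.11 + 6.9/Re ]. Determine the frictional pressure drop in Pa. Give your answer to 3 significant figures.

Cross-sectional area A = πD²/4 = π(0.0354)²/4 = 0.0009842 m²; mean velocity V = Q/A = 0.035/0.0009842 = 35.56 m/s.
Reynolds number Re = ρVD/μ = 1.3 · 35.56 · 0.0354 / 1.89e-05 = 8.659e+04.
Re > 4000 → turbulent. Relative roughness ε/D = 5e-05/0.0354 = 0.00141. Haaland: 1/√f = -1.8 log₁₀[(0.00141/3.7)^1.11 + 6.9/8.659e+04] = -1.8 log₁₀[0.000161 + 7.97e-05] = 6.515, so f = 0.02356.
Darcy-Weisbach: ΔP = f(L/D)(ρV²/2) = 0.02356·(6.48/0.0354)·(1.3·35.56²/2) = 0.02356·183.1·822 = 3545 Pa.

ΔP ≈ 3550 Pa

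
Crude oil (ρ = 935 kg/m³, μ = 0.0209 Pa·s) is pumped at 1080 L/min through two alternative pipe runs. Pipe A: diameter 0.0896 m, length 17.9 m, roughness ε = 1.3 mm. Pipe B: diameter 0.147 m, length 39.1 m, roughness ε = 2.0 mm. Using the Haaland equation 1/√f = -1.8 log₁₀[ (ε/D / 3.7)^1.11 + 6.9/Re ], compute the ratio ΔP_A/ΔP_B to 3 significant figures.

Pipe A: V = Q/A = 0.018/0.006305 = 2.855 m/s; Re = 1.144e+04; ε/D = 0.0145; Haaland → f = 0.04698; ΔP_A = f(L/D)(ρV²/2) = 3.576e+04 Pa.
Pipe B: V = Q/A = 0.018/0.01697 = 1.061 m/s; Re = 6975; ε/D = 0.0136; Haaland → f = 0.04835; ΔP_B = f(L/D)(ρV²/2) = 6762 Pa.
ΔP_A/ΔP_B = 3.576e+04/6762 = 5.29.

ΔP_A/ΔP_B ≈ 5.29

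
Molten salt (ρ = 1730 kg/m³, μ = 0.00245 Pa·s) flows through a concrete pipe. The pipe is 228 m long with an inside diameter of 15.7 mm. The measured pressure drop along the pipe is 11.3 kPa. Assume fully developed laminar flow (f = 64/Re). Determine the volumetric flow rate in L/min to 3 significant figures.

For laminar flow, f = 64/Re with Re = ρVD/μ, so Darcy-Weisbach reduces to ΔP = 32μLV/D². Solving for V: V = ΔP·D²/(32μL) = 1.13e+04·(0.0157)²/(32·0.00245·228) = 0.1558 m/s.
Check: Re = ρVD/μ = 1730·0.1558·0.0157/0.00245 = 1727 < 2300, so the laminar assumption holds.
Q = V·A = 0.1558·(π/4·0.0157²) = 3.017e-05 m³/s = 1.81 L/min.

Q ≈ 1.81 L/min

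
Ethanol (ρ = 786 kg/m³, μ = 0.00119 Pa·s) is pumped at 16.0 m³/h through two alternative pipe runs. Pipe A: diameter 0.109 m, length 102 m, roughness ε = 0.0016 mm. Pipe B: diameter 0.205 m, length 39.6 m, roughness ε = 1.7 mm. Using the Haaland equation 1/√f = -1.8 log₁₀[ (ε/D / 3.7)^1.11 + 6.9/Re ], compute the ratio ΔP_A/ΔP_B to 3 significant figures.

ΔP_A/ΔP_B ≈ 35.2

Pipe A: V = Q/A = 0.004444/0.009331 = 0.4763 m/s; Re = 3.429e+04; ε/D = 1.47e-05; Haaland → f = 0.02262; ΔP_A = f(L/D)(ρV²/2) = 1887 Pa.
Pipe B: V = Q/A = 0.004444/0.03301 = 0.1347 m/s; Re = 1.823e+04; ε/D = 0.00829; Haaland → f = 0.03889; ΔP_B = f(L/D)(ρV²/2) = 53.54 Pa.
ΔP_A/ΔP_B = 1887/53.54 = 35.2.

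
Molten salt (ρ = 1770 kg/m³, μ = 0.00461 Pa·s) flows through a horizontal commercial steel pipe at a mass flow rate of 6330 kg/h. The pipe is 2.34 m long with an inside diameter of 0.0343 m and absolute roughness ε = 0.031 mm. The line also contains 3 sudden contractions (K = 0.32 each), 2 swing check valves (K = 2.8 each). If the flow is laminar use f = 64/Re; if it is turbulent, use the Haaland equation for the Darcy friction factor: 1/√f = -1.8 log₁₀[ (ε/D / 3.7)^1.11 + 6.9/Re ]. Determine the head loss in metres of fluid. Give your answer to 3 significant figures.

h_f ≈ 0.505 m

ṁ = 6330 kg/h = 6330/3600 = 1.758 kg/s.
A = πD²/4 = π(0.0343)²/4 = 0.000924 m²; mean velocity V = ṁ/(ρA) = 1.758/(1770 · 0.000924) = 1.075 m/s.
Reynolds number Re = ρVD/μ = 1770 · 1.075 · 0.0343 / 0.00461 = 1.416e+04.
Re > 4000 → turbulent. Relative roughness ε/D = 3.1e-05/0.0343 = 0.000904. Haaland: 1/√f = -1.8 log₁₀[(0.000904/3.7)^1.11 + 6.9/1.416e+04] = -1.8 log₁₀[9.78e-05 + 0.000487] = 5.819, so f = 0.02953.
Total minor-loss coefficient ΣK = 3·0.32 + 2·2.8 = 6.56.
ΔP = [f·L/D + ΣK]·(ρV²/2) = [0.02953·2.34/0.0343 + 6.56]·(1770·1.075²/2) = [2.015 + 6.56]·1023 = 8771 Pa.
Head loss h_f = ΔP/(ρg) = 8771/(1770·9.81) = 0.505 m.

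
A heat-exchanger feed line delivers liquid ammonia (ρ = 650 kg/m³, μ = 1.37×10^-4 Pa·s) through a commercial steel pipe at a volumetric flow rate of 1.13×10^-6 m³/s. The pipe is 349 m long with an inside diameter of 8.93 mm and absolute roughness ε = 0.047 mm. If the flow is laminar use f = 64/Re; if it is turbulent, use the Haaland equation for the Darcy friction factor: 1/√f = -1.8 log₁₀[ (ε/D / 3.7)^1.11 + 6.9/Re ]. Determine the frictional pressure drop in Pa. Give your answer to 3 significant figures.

ΔP ≈ 346 Pa

Cross-sectional area A = πD²/4 = π(0.00893)²/4 = 6.263e-05 m²; mean velocity V = Q/A = 1.13e-06/6.263e-05 = 0.01804 m/s.
Reynolds number Re = ρVD/μ = 650 · 0.01804 · 0.00893 / 0.000137 = 764.4.
Re < 2300 → laminar flow, so f = 64/Re = 64/764.4 = 0.08372 (the turbulent correlation is not needed).
Darcy-Weisbach: ΔP = f(L/D)(ρV²/2) = 0.08372·(349/0.00893)·(650·0.01804²/2) = 0.08372·3.908e+04·0.1058 = 346.2 Pa.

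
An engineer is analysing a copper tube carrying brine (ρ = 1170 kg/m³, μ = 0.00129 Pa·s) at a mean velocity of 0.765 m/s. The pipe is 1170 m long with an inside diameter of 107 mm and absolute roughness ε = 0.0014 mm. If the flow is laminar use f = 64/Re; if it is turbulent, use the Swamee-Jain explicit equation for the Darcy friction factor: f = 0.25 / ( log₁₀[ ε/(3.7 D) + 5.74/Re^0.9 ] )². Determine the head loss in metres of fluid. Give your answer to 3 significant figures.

h_f ≈ 6.23 m

Reynolds number Re = ρVD/μ = 1170 · 0.765 · 0.107 / 0.00129 = 7.424e+04.
Re > 4000 → turbulent. Relative roughness ε/D = 1.4e-06/0.107 = 1.31e-05. Swamee-Jain: f = 0.25/(log₁₀[1.31e-05/3.7 + 5.74/7.424e+04^0.9])² = 0.25/(log₁₀[3.54e-06 + 0.000237])² = 0.25/(-3.618)² = 0.0191.
Darcy-Weisbach: ΔP = f(L/D)(ρV²/2) = 0.0191·(1170/0.107)·(1170·0.765²/2) = 0.0191·1.093e+04·342.4 = 7.149e+04 Pa.
Head loss h_f = ΔP/(ρg) = 7.149e+04/(1170·9.81) = 6.23 m.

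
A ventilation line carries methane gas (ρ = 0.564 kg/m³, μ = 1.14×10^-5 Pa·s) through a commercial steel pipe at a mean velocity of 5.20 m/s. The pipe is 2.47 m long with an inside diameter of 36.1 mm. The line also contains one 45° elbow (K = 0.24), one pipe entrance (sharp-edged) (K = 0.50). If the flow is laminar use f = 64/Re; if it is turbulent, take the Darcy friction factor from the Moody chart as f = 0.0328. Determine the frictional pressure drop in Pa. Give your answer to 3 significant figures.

ΔP ≈ 22.8 Pa

Reynolds number Re = ρVD/μ = 0.564 · 5.2 · 0.0361 / 1.14e-05 = 9287.
Re > 4000 → turbulent; use the Moody-chart value f = 0.0328.
Total minor-loss coefficient ΣK = 1·0.24 + 1·0.5 = 0.74.
ΔP = [f·L/D + ΣK]·(ρV²/2) = [0.0328·2.47/0.0361 + 0.74]·(0.564·5.2²/2) = [2.244 + 0.74]·7.625 = 22.76 Pa.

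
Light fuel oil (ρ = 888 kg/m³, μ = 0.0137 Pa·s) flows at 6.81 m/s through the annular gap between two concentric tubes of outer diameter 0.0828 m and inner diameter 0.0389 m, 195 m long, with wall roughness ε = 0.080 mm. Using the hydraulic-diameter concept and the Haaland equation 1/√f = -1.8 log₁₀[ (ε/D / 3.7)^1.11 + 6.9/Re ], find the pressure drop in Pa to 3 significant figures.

Hydraulic diameter D_h = 4A/P = D_o - D_i = 0.0828 - 0.0389 = 0.0439 m.
Re = ρVD_h/μ = 888·6.81·0.0439/0.0137 = 1.938e+04.
ε/D_h = 8e-05/0.0439 = 0.00182; Haaland gives 1/√f = -1.8 log₁₀[0.000213+0.000356] = 5.841, so f = 0.02932.
ΔP = f(L/D_h)(ρV²/2) = 0.02932·195/0.0439·2.059e+04 = 2.681e+06 Pa.

ΔP ≈ 2.68×10^6 Pa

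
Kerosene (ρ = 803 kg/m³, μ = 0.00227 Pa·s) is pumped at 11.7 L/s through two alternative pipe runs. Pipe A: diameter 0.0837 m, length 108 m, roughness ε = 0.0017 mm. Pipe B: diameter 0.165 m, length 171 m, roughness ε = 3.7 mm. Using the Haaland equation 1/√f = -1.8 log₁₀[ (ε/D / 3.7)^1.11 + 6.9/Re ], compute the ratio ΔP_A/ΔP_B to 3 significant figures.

ΔP_A/ΔP_B ≈ 7.13

Pipe A: V = Q/A = 0.0117/0.005502 = 2.126 m/s; Re = 6.296e+04; ε/D = 2.03e-05; Haaland → f = 0.01974; ΔP_A = f(L/D)(ρV²/2) = 4.623e+04 Pa.
Pipe B: V = Q/A = 0.0117/0.02138 = 0.5472 m/s; Re = 3.194e+04; ε/D = 0.0224; Haaland → f = 0.05205; ΔP_B = f(L/D)(ρV²/2) = 6485 Pa.
ΔP_A/ΔP_B = 4.623e+04/6485 = 7.13.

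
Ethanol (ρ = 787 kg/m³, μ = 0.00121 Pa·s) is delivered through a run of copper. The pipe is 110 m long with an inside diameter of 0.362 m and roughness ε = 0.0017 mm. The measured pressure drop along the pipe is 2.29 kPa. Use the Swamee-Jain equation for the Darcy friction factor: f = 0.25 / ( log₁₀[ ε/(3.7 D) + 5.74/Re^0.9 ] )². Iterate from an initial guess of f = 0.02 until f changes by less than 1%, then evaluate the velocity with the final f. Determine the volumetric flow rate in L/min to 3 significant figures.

Q ≈ 7040 L/min

Rearranging Darcy-Weisbach: V = √(2·ΔP·D/(f·L·ρ)). With ε/D = 1.7e-06/0.362 = 4.7e-06, iterate starting from f = 0.02:
  f = 0.02 → V = √(2·2290·0.362/(0.02·110·787)) = 0.9786 m/s; Re = ρVD/μ = 2.304e+05; f → 0.01516
  f = 0.01516 → V = 1.124 m/s; Re = 2.646e+05; f → 0.01477
  f = 0.01477 → V = 1.139 m/s; Re = 2.681e+05; f → 0.01473
Converged (Δf/f < 1%). With the final f = 0.01473: V = √(2·2290·0.362/(0.01473·110·787)) = 1.14 m/s.
Q = V·A = 1.14·(π/4·0.362²) = 0.1173 m³/s = 7040 L/min.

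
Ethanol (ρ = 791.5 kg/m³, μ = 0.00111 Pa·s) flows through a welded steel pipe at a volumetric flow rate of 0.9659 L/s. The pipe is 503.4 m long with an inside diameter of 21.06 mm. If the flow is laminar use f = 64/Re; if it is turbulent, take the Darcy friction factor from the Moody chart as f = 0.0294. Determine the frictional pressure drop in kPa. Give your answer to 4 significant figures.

Q = 0.9659 L/s = 0.9659/1000 = 0.0009659 m³/s.
Cross-sectional area A = πD²/4 = π(0.02106)²/4 = 0.0003483 m²; mean velocity V = Q/A = 0.0009659/0.0003483 = 2.773 m/s.
Reynolds number Re = ρVD/μ = 791.5 · 2.773 · 0.02106 / 0.00111 = 4.164e+04.
Re > 4000 → turbulent; use the Moody-chart value f = 0.0294.
Darcy-Weisbach: ΔP = f(L/D)(ρV²/2) = 0.0294·(503.4/0.02106)·(791.5·2.773²/2) = 0.0294·2.39e+04·3043 = 2.138e+06 Pa.
ΔP = 2.138e+06 Pa = 2138 kPa.

ΔP ≈ 2138 kPa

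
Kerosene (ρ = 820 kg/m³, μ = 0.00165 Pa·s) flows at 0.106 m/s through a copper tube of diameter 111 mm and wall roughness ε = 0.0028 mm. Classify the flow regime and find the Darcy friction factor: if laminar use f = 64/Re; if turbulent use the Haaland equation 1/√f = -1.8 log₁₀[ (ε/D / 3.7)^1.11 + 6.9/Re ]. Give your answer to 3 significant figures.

Re = ρVD/μ = 820·0.106·0.111/0.00165 = 5847.
Re > 4000 → turbulent. ε/D = 2.8e-06/0.111 = 2.52e-05; Haaland: 1/√f = -1.8 log₁₀[1.84e-06 + 0.00118] = 5.269, so f = 0.03601.

f ≈ 0.0360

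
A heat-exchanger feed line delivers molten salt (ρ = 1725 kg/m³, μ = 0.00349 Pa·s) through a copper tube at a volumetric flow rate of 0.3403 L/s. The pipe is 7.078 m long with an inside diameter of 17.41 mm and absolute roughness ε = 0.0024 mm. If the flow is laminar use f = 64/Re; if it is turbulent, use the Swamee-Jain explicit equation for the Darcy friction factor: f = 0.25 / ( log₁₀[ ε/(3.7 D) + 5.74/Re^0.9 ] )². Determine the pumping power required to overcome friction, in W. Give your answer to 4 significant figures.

Q = 0.3403 L/s = 0.3403/1000 = 0.0003403 m³/s.
Cross-sectional area A = πD²/4 = π(0.01741)²/4 = 0.0002381 m²; mean velocity V = Q/A = 0.0003403/0.0002381 = 1.429 m/s.
Reynolds number Re = ρVD/μ = 1725 · 1.429 · 0.01741 / 0.00349 = 1.23e+04.
Re > 4000 → turbulent. Relative roughness ε/D = 2.4e-06/0.01741 = 0.000138. Swamee-Jain: f = 0.25/(log₁₀[0.000138/3.7 + 5.74/1.23e+04^0.9])² = 0.25/(log₁₀[3.73e-05 + 0.0012])² = 0.25/(-2.909)² = 0.02955.
Darcy-Weisbach: ΔP = f(L/D)(ρV²/2) = 0.02955·(7.078/0.01741)·(1725·1.429²/2) = 0.02955·406.5·1762 = 2.117e+04 Pa.
Pumping power P = QΔP = 0.0003403·2.117e+04 = 7.2048 W = 7.205 W.

P ≈ 7.205 W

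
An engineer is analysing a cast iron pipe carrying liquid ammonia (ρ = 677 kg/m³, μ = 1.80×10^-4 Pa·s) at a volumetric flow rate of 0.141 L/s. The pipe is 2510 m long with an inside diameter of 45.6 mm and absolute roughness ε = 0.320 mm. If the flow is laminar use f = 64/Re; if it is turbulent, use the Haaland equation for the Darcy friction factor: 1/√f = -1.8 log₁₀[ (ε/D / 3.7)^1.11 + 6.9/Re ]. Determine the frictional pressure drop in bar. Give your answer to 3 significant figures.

Q = 0.141 L/s = 0.141/1000 = 0.000141 m³/s.
Cross-sectional area A = πD²/4 = π(0.0456)²/4 = 0.001633 m²; mean velocity V = Q/A = 0.000141/0.001633 = 0.08634 m/s.
Reynolds number Re = ρVD/μ = 677 · 0.08634 · 0.0456 / 0.00018 = 1.481e+04.
Re > 4000 → turbulent. Relative roughness ε/D = 0.00032/0.0456 = 0.00702. Haaland: 1/√f = -1.8 log₁₀[(0.00702/3.7)^1.11 + 6.9/1.481e+04] = -1.8 log₁₀[0.000952 + 0.000466] = 5.127, so f = 0.03804.
Darcy-Weisbach: ΔP = f(L/D)(ρV²/2) = 0.03804·(2510/0.0456)·(677·0.08634²/2) = 0.03804·5.504e+04·2.523 = 5284 Pa.
ΔP = 5284 Pa = 0.0528 bar.

ΔP ≈ 0.0528 bar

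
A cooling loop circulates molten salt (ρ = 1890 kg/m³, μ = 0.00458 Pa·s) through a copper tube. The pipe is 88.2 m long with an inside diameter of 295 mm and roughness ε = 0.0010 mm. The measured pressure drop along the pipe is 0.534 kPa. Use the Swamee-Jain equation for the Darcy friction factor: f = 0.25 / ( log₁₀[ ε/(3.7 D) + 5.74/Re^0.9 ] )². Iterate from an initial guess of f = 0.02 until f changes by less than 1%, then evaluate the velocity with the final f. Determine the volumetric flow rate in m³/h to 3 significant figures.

Rearranging Darcy-Weisbach: V = √(2·ΔP·D/(f·L·ρ)). With ε/D = 1e-06/0.295 = 3.39e-06, iterate starting from f = 0.02:
  f = 0.02 → V = √(2·534·0.295/(0.02·88.2·1890)) = 0.3074 m/s; Re = ρVD/μ = 3.742e+04; f → 0.0222
  f = 0.0222 → V = 0.2918 m/s; Re = 3.552e+04; f → 0.02247
  f = 0.02247 → V = 0.29 m/s; Re = 3.531e+04; f → 0.0225
Converged (Δf/f < 1%). With the final f = 0.0225: V = √(2·534·0.295/(0.0225·88.2·1890)) = 0.2898 m/s.
Q = V·A = 0.2898·(π/4·0.295²) = 0.01981 m³/s = 71.3 m³/h.

Q ≈ 71.3 m³/h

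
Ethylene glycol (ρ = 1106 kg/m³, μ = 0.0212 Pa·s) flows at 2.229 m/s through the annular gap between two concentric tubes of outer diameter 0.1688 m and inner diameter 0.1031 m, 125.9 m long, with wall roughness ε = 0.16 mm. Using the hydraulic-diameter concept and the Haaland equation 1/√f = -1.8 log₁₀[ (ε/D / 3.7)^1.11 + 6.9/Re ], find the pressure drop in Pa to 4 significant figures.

Hydraulic diameter D_h = 4A/P = D_o - D_i = 0.1688 - 0.1031 = 0.0657 m.
Re = ρVD_h/μ = 1106·2.229·0.0657/0.0212 = 7640.
ε/D_h = 0.00016/0.0657 = 0.00244; Haaland gives 1/√f = -1.8 log₁₀[0.000294+0.000903] = 5.259, so f = 0.03615.
ΔP = f(L/D_h)(ρV²/2) = 0.03615·125.9/0.0657·2748 = 1.903e+05 Pa.

ΔP ≈ 190300 Pa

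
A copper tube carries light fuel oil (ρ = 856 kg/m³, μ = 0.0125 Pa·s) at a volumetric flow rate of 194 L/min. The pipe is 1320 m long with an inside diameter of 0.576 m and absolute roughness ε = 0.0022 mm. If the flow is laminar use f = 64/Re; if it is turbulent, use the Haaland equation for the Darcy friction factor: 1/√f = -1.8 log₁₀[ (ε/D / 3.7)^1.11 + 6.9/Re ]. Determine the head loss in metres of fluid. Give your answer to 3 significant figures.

Q = 194 L/min = 194/60000 = 0.003233 m³/s.
Cross-sectional area A = πD²/4 = π(0.576)²/4 = 0.2606 m²; mean velocity V = Q/A = 0.003233/0.2606 = 0.01241 m/s.
Reynolds number Re = ρVD/μ = 856 · 0.01241 · 0.576 / 0.0125 = 489.4.
Re < 2300 → laminar flow, so f = 64/Re = 64/489.4 = 0.1308 (the turbulent correlation is not needed).
Darcy-Weisbach: ΔP = f(L/D)(ρV²/2) = 0.1308·(1320/0.576)·(856·0.01241²/2) = 0.1308·2292·0.0659 = 19.75 Pa.
Head loss h_f = ΔP/(ρg) = 19.75/(856·9.81) = 0.00235 m.

h_f ≈ 0.00235 m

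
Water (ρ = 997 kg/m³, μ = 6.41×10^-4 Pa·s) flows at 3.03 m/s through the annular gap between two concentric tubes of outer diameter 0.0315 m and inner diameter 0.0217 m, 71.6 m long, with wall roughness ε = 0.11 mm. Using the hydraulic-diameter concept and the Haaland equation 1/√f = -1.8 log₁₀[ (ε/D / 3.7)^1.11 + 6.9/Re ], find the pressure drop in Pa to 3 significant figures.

Hydraulic diameter D_h = 4A/P = D_o - D_i = 0.0315 - 0.0217 = 0.0098 m.
Re = ρVD_h/μ = 997·3.03·0.0098/0.000641 = 4.619e+04.
ε/D_h = 0.00011/0.0098 = 0.0112; Haaland gives 1/√f = -1.8 log₁₀[0.0016+0.000149] = 4.961, so f = 0.04063.
ΔP = f(L/D_h)(ρV²/2) = 0.04063·71.6/0.0098·4577 = 1.358e+06 Pa.

ΔP ≈ 1.36×10^6 Pa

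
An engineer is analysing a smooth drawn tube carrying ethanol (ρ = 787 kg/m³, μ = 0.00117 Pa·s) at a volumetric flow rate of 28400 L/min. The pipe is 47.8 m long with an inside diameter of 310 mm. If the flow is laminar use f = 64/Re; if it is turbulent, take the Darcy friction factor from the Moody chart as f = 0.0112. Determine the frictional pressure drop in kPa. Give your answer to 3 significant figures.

Q = 28400 L/min = 28400/60000 = 0.4733 m³/s.
Cross-sectional area A = πD²/4 = π(0.31)²/4 = 0.07548 m²; mean velocity V = Q/A = 0.4733/0.07548 = 6.271 m/s.
Reynolds number Re = ρVD/μ = 787 · 6.271 · 0.31 / 0.00117 = 1.308e+06.
Re > 4000 → turbulent; use the Moody-chart value f = 0.0112.
Darcy-Weisbach: ΔP = f(L/D)(ρV²/2) = 0.0112·(47.8/0.31)·(787·6.271²/2) = 0.0112·154.2·1.548e+04 = 2.673e+04 Pa.
ΔP = 2.673e+04 Pa = 26.7 kPa.

ΔP ≈ 26.7 kPa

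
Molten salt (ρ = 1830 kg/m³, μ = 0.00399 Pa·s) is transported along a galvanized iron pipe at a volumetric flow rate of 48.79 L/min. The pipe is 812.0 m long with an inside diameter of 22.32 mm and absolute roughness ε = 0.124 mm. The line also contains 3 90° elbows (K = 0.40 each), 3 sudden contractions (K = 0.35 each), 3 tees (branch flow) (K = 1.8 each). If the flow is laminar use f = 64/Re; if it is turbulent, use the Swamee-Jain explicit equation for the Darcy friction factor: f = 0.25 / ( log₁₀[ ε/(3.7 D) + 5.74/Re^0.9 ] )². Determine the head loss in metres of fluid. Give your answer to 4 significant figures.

Q = 48.79 L/min = 48.79/60000 = 0.0008132 m³/s.
Cross-sectional area A = πD²/4 = π(0.02232)²/4 = 0.0003913 m²; mean velocity V = Q/A = 0.0008132/0.0003913 = 2.078 m/s.
Reynolds number Re = ρVD/μ = 1830 · 2.078 · 0.02232 / 0.00399 = 2.128e+04.
Re > 4000 → turbulent. Relative roughness ε/D = 0.000124/0.02232 = 0.00556. Swamee-Jain: f = 0.25/(log₁₀[0.00556/3.7 + 5.74/2.128e+04^0.9])² = 0.25/(log₁₀[0.0015 + 0.000731])² = 0.25/(-2.651)² = 0.03557.
Total minor-loss coefficient ΣK = 3·0.4 + 3·0.35 + 3·1.8 = 7.65.
ΔP = [f·L/D + ΣK]·(ρV²/2) = [0.03557·812/0.02232 + 7.65]·(1830·2.078²/2) = [1294 + 7.65]·3952 = 5.144e+06 Pa.
Head loss h_f = ΔP/(ρg) = 5.144e+06/(1830·9.81) = 286.5 m.

h_f ≈ 286.5 m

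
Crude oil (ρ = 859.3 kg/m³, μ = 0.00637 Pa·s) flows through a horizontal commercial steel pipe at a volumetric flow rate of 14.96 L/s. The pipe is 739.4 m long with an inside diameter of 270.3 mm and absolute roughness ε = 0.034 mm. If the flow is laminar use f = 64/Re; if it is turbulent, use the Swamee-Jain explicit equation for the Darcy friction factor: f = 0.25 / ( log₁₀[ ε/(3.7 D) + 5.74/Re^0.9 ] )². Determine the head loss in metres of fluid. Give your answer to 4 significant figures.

h_f ≈ 0.2997 m

Q = 14.96 L/s = 14.96/1000 = 0.01496 m³/s.
Cross-sectional area A = πD²/4 = π(0.2703)²/4 = 0.05738 m²; mean velocity V = Q/A = 0.01496/0.05738 = 0.2607 m/s.
Reynolds number Re = ρVD/μ = 859.3 · 0.2607 · 0.2703 / 0.00637 = 9506.
Re > 4000 → turbulent. Relative roughness ε/D = 3.4e-05/0.2703 = 0.000126. Swamee-Jain: f = 0.25/(log₁₀[0.000126/3.7 + 5.74/9506^0.9])² = 0.25/(log₁₀[3.4e-05 + 0.00151])² = 0.25/(-2.812)² = 0.03162.
Darcy-Weisbach: ΔP = f(L/D)(ρV²/2) = 0.03162·(739.4/0.2703)·(859.3·0.2607²/2) = 0.03162·2735·29.2 = 2526 Pa.
Head loss h_f = ΔP/(ρg) = 2526/(859.3·9.81) = 0.2997 m.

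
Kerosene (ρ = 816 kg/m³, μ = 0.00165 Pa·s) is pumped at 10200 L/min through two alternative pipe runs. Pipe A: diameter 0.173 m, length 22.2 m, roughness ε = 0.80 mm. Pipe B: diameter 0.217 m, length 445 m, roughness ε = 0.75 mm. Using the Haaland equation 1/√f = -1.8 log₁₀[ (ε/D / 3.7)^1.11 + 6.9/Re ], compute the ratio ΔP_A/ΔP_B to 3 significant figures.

ΔP_A/ΔP_B ≈ 0.168

Pipe A: V = Q/A = 0.17/0.02351 = 7.232 m/s; Re = 6.188e+05; ε/D = 0.00462; Haaland → f = 0.02987; ΔP_A = f(L/D)(ρV²/2) = 8.18e+04 Pa.
Pipe B: V = Q/A = 0.17/0.03698 = 4.597 m/s; Re = 4.933e+05; ε/D = 0.00346; Haaland → f = 0.02752; ΔP_B = f(L/D)(ρV²/2) = 4.865e+05 Pa.
ΔP_A/ΔP_B = 8.18e+04/4.865e+05 = 0.168.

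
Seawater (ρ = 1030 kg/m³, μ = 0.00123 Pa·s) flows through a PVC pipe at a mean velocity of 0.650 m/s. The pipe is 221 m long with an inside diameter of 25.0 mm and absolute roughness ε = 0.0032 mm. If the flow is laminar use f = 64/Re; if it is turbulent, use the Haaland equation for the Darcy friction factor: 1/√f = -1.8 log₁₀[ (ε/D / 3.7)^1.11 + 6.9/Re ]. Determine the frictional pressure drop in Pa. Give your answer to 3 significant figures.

ΔP ≈ 55000 Pa

Reynolds number Re = ρVD/μ = 1030 · 0.65 · 0.025 / 0.00123 = 1.361e+04.
Re > 4000 → turbulent. Relative roughness ε/D = 3.2e-06/0.025 = 0.000128. Haaland: 1/√f = -1.8 log₁₀[(0.000128/3.7)^1.11 + 6.9/1.361e+04] = -1.8 log₁₀[1.12e-05 + 0.000507] = 5.914, so f = 0.02859.
Darcy-Weisbach: ΔP = f(L/D)(ρV²/2) = 0.02859·(221/0.025)·(1030·0.65²/2) = 0.02859·8840·217.6 = 5.5e+04 Pa.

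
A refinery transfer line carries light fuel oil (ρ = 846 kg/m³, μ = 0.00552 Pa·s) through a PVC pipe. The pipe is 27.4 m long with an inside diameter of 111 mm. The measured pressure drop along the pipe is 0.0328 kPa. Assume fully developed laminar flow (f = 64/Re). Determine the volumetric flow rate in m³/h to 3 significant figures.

For laminar flow, f = 64/Re with Re = ρVD/μ, so Darcy-Weisbach reduces to ΔP = 32μLV/D². Solving for V: V = ΔP·D²/(32μL) = 32.8·(0.111)²/(32·0.00552·27.4) = 0.0835 m/s.
Check: Re = ρVD/μ = 846·0.0835·0.111/0.00552 = 1420 < 2300, so the laminar assumption holds.
Q = V·A = 0.0835·(π/4·0.111²) = 0.000808 m³/s = 2.91 m³/h.

Q ≈ 2.91 m³/h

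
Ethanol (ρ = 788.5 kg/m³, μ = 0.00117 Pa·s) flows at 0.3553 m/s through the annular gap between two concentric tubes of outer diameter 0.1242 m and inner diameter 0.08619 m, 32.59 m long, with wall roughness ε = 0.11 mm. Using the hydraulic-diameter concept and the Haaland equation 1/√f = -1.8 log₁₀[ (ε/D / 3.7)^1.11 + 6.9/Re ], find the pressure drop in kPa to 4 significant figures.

Hydraulic diameter D_h = 4A/P = D_o - D_i = 0.1242 - 0.08619 = 0.03801 m.
Re = ρVD_h/μ = 788.5·0.3553·0.03801/0.00117 = 9101.
ε/D_h = 0.00011/0.03801 = 0.00289; Haaland gives 1/√f = -1.8 log₁₀[0.000356+0.000758] = 5.315, so f = 0.03539.
ΔP = f(L/D_h)(ρV²/2) = 0.03539·32.59/0.03801·49.77 = 1510 Pa.
ΔP = 1.510 kPa.

ΔP ≈ 1.510 kPa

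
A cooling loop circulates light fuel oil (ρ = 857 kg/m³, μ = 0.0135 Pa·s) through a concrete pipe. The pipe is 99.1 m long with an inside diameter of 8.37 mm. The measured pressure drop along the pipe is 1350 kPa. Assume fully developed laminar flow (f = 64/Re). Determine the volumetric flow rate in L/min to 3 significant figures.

For laminar flow, f = 64/Re with Re = ρVD/μ, so Darcy-Weisbach reduces to ΔP = 32μLV/D². Solving for V: V = ΔP·D²/(32μL) = 1.35e+06·(0.00837)²/(32·0.0135·99.1) = 2.209 m/s.
Check: Re = ρVD/μ = 857·2.209·0.00837/0.0135 = 1174 < 2300, so the laminar assumption holds.
Q = V·A = 2.209·(π/4·0.00837²) = 0.0001216 m³/s = 7.29 L/min.

Q ≈ 7.29 L/min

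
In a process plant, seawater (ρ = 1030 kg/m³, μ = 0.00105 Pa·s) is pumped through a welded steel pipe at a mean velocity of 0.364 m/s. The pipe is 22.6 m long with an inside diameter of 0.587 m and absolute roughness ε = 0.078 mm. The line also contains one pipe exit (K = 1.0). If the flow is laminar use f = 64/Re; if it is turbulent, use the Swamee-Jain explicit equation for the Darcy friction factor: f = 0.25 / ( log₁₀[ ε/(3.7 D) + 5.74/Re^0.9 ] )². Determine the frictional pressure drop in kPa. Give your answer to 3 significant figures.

ΔP ≈ 0.112 kPa

Reynolds number Re = ρVD/μ = 1030 · 0.364 · 0.587 / 0.00105 = 2.096e+05.
Re > 4000 → turbulent. Relative roughness ε/D = 7.8e-05/0.587 = 0.000133. Swamee-Jain: f = 0.25/(log₁₀[0.000133/3.7 + 5.74/2.096e+05^0.9])² = 0.25/(log₁₀[3.59e-05 + 9.33e-05])² = 0.25/(-3.889)² = 0.01653.
Total minor-loss coefficient ΣK = 1·1 = 1.
ΔP = [f·L/D + ΣK]·(ρV²/2) = [0.01653·22.6/0.587 + 1]·(1030·0.364²/2) = [0.6365 + 1]·68.24 = 111.7 Pa.
ΔP = 111.7 Pa = 0.112 kPa.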